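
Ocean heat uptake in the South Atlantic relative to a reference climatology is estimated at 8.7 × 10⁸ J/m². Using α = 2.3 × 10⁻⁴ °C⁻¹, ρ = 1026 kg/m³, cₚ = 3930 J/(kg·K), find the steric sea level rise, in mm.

Δh = 50 mm

Δh = αQ/(ρcₚ) = 2.3×10⁻⁴ × 8.7×10⁸ / (1026 × 3930) ≈ 0.049626 m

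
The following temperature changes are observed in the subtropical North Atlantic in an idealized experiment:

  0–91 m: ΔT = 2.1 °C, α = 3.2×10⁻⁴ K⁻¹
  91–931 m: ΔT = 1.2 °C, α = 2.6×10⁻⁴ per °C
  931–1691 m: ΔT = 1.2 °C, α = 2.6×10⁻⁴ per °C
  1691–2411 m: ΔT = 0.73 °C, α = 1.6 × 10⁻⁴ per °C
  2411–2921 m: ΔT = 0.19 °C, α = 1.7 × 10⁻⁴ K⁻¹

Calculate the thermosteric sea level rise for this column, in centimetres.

3.2×10⁻⁴ × 2.1 × 91 = 0.061152 m
91–931 m: 840 × 1.2 × 2.6×10⁻⁴ = 0.26208 m
760 × 2.6×10⁻⁴ × 1.2 = 0.23712 m
Layer 4: 0.73 × 720 × 1.6×10⁻⁴ = 0.084096 m
2411–2921 m: 1.7×10⁻⁴ × 510 × 0.19 = 0.016473 m
Δh = 0.061152 + 0.26208 + 0.23712 + 0.084096 + 0.016473 = 0.660921 m

Δh ≈ 66 cm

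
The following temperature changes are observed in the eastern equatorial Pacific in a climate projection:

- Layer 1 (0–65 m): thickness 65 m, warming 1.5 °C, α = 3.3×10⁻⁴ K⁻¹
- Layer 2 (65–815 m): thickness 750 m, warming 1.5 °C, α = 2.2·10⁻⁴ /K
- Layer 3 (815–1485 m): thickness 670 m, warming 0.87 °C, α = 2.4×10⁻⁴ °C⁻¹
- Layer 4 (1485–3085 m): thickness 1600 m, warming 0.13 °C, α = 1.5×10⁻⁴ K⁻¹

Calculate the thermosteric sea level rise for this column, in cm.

65 × 1.5 × 3.3×10⁻⁴ = 0.032175 m
2.2×10⁻⁴ × 1.5 × 750 = 0.24750 m
815–1485 m: 0.87 × 2.4×10⁻⁴ × 670 = 0.139896 m
0.13 × 1.5×10⁻⁴ × 1600 = 0.03120 m
Δh = 0.032175 + 0.24750 + 0.139896 + 0.03120 = 0.450771 m ≈ 45.1 cm

45.1 cm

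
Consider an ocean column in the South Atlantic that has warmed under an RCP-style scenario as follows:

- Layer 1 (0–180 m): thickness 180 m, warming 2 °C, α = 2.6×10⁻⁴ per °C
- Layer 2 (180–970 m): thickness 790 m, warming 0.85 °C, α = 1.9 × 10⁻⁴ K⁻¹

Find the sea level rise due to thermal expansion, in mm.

180 × 2.6×10⁻⁴ × 2 = 0.09360 m
790 × 0.85 × 1.9×10⁻⁴ = 0.127585 m
Δh = 0.09360 + 0.127585 = 0.221185 m

221 mm of thermosteric rise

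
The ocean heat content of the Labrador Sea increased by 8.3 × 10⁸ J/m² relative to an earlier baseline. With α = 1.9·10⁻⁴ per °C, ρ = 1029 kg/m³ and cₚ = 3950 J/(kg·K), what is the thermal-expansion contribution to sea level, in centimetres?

Δh = αQ/(ρcₚ) = 1.9×10⁻⁴ × 8.3×10⁸ / (1029 × 3950) ≈ 0.038799 m

Δh = 3.9 cm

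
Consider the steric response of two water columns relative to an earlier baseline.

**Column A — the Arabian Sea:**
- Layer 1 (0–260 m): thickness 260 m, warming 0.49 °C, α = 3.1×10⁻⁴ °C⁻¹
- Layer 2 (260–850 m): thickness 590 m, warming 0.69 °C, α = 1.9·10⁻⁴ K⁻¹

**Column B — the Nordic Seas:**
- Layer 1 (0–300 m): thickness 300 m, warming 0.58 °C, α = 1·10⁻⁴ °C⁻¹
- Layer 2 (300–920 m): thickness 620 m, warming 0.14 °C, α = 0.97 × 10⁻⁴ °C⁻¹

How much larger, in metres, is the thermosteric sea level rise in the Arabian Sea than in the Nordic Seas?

A Layer 1: 3.1×10⁻⁴ × 260 × 0.49 = 0.039494 m
A 260–850 m: 590 × 0.69 × 1.9×10⁻⁴ = 0.077349 m
A total: 0.116843 m
B 0–300 m: 1×10⁻⁴ × 300 × 0.58 = 0.01740 m
B 300–920 m: 620 × 0.14 × 0.97×10⁻⁴ = 0.0084196 m
B total: 0.0258196 m
Difference: 0.116843 − 0.0258196 = 0.0910234 m

0.091 m larger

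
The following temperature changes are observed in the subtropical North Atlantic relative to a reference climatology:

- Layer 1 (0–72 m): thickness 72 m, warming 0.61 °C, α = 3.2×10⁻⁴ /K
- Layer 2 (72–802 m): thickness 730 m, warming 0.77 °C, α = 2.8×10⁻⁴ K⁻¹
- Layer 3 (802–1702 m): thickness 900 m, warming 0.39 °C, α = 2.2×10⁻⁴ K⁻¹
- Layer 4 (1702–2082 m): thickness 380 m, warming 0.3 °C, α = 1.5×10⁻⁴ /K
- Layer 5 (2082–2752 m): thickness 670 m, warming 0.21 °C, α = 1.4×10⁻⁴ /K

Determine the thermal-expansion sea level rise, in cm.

3.2×10⁻⁴ × 0.61 × 72 = 0.0140544 m
72–802 m: 0.77 × 730 × 2.8×10⁻⁴ = 0.157388 m
802–1702 m: 2.2×10⁻⁴ × 0.39 × 900 = 0.07722 m
Layer 4: 380 × 0.3 × 1.5×10⁻⁴ = 0.01710 m
Layer 5: 670 × 0.21 × 1.4×10⁻⁴ = 0.019698 m
Δh = 0.0140544 + 0.157388 + 0.07722 + 0.01710 + 0.019698 = 0.2854604 m

28.5 cm of thermosteric rise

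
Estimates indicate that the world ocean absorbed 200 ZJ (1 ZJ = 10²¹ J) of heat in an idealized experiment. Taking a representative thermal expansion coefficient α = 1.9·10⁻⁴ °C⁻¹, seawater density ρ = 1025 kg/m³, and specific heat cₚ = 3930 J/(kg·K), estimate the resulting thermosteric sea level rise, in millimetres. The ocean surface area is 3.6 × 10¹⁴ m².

Per unit area: Q = 200×10²¹ / (3.6×10¹⁴) ≈ 5.556×10⁸ J/m²
Δh = αQ/(ρcₚ) = 1.9×10⁻⁴ × 5.556×10⁸ / (1025 × 3930) ≈ 0.026206 m

26.2 mm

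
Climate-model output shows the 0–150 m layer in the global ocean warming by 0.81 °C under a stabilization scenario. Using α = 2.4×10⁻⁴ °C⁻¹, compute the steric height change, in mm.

29 mm

Δh = αΔT·H = 2.4×10⁻⁴ × 0.81 × 150 = 0.02916 m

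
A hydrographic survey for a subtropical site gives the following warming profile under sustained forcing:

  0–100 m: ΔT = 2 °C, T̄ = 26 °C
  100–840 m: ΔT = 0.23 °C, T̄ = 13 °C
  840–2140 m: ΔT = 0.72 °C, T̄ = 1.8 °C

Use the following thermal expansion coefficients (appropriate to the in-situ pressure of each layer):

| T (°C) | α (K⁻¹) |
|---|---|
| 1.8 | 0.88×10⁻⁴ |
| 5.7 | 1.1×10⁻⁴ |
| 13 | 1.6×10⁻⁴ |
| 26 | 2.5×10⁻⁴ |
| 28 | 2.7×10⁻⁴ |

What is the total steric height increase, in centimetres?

Layer 1 at 26 °C → α = 2.5×10⁻⁴ K⁻¹
Layer 2 at 13 °C → α = 1.6×10⁻⁴ K⁻¹
Layer 3 at 1.8 °C → α = 0.88×10⁻⁴ K⁻¹
0–100 m: 2.5×10⁻⁴ × 2 × 100 = 0.05000 m
0.23 × 740 × 1.6×10⁻⁴ = 0.027232 m
0.88×10⁻⁴ × 1300 × 0.72 = 0.082368 m
Δh = 0.05000 + 0.027232 + 0.082368 = 0.15960 m ≈ 16.0 cm

16.0 cm of thermosteric rise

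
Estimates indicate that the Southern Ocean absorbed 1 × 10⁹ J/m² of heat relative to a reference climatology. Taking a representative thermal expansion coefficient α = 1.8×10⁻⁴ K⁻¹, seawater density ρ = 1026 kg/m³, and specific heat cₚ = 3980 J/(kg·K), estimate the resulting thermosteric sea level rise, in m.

Δh = αQ/(ρcₚ) = 1.8×10⁻⁴ × 1×10⁹ / (1026 × 3980) ≈ 0.04408 m

0.0441 m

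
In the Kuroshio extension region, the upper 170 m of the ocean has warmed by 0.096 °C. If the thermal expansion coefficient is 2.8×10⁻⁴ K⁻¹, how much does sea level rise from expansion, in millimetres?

Δh ≈ 4.6 mm

Δh = αΔT·H = 2.8×10⁻⁴ × 0.096 × 170 = 0.0045696 m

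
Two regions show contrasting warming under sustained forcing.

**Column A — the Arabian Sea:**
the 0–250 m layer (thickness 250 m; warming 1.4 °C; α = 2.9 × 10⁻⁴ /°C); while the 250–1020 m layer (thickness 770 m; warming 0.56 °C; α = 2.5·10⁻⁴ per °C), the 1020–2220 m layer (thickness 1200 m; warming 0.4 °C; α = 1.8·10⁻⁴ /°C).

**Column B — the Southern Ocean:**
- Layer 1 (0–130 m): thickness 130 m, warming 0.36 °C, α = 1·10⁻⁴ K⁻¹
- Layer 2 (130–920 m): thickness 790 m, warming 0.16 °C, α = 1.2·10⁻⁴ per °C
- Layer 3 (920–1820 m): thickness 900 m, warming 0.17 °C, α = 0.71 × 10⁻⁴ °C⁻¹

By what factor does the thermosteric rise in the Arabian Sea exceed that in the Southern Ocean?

a factor of 9.6

A Layer 1: 2.9×10⁻⁴ × 250 × 1.4 = 0.10150 m
A Layer 2: 2.5×10⁻⁴ × 770 × 0.56 = 0.10780 m
A 1.8×10⁻⁴ × 1200 × 0.4 = 0.08640 m
A total: 0.29570 m
B 0–130 m: 1×10⁻⁴ × 130 × 0.36 = 0.00468 m
B Layer 2: 790 × 1.2×10⁻⁴ × 0.16 = 0.015168 m
B 920–1820 m: 0.17 × 900 × 0.71×10⁻⁴ = 0.010863 m
B total: 0.030711 m
Ratio: 0.29570 / 0.030711 ≈ 9.628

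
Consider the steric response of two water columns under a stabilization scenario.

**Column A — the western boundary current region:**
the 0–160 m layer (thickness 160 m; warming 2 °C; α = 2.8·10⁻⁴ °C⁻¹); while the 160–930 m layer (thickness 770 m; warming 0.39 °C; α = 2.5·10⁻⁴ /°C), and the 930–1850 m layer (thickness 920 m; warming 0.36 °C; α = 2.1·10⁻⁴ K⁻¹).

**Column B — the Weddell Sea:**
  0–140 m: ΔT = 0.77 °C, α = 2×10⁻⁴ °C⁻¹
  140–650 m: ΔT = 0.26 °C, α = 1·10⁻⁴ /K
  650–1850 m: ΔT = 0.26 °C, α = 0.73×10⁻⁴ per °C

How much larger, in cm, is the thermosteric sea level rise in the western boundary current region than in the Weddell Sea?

A 2.8×10⁻⁴ × 2 × 160 = 0.08960 m
A Layer 2: 770 × 0.39 × 2.5×10⁻⁴ = 0.075075 m
A 2.1×10⁻⁴ × 920 × 0.36 = 0.069552 m
A total: 0.234227 m
B 2×10⁻⁴ × 140 × 0.77 = 0.02156 m
B 510 × 1×10⁻⁴ × 0.26 = 0.01326 m
B Layer 3: 0.26 × 0.73×10⁻⁴ × 1200 = 0.022776 m
B total: 0.057596 m
Difference: 0.234227 − 0.057596 = 0.176631 m

17.7 cm larger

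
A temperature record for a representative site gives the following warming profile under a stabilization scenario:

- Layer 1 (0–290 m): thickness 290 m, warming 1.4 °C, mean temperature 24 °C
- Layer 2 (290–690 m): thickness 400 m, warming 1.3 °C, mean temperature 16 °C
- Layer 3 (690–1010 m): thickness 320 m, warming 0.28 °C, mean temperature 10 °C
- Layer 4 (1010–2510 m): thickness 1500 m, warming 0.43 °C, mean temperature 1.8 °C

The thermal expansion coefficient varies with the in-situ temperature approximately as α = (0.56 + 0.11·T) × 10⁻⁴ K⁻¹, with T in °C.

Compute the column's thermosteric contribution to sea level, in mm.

Layer 1: α = (0.56 + 0.11×24)×10⁻⁴ = 3.2×10⁻⁴ K⁻¹
Layer 2: α = (0.56 + 0.11×16)×10⁻⁴ = 2.32×10⁻⁴ K⁻¹
Layer 3: α = (0.56 + 0.11×10)×10⁻⁴ = 1.66×10⁻⁴ K⁻¹
Layer 4: α = (0.56 + 0.11×1.8)×10⁻⁴ = 0.758×10⁻⁴ K⁻¹
0–290 m: 3.2×10⁻⁴ × 290 × 1.4 = 0.12992 m
290–690 m: 400 × 2.32×10⁻⁴ × 1.3 = 0.12064 m
690–1010 m: 1.66×10⁻⁴ × 320 × 0.28 = 0.0148736 m
Layer 4: 0.43 × 0.758×10⁻⁴ × 1500 = 0.048891 m
Δh = 0.12992 + 0.12064 + 0.0148736 + 0.048891 = 0.3143246 m

Δh ≈ 314 mm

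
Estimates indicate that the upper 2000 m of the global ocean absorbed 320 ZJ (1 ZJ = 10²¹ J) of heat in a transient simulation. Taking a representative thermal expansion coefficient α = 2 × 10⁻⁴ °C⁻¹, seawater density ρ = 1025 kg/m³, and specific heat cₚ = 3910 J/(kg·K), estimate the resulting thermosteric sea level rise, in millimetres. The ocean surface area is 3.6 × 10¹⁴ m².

44.4 mm of thermosteric rise

Per unit area: Q = 320×10²¹ / (3.6×10¹⁴) ≈ 8.889×10⁸ J/m²
Δh = αQ/(ρcₚ) = 2×10⁻⁴ × 8.889×10⁸ / (1025 × 3910) ≈ 0.044359 m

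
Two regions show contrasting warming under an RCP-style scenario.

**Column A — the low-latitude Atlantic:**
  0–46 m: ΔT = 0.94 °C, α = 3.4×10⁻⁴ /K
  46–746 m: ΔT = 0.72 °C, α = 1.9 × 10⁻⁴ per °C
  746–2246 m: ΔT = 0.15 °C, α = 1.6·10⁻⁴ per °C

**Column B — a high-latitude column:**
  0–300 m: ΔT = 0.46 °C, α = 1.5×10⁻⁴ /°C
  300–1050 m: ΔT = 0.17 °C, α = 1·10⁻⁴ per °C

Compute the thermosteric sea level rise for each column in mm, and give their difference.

Δh_A ≈ 150 mm, Δh_B ≈ 33 mm; difference ≈ 110 mm

A Layer 1: 46 × 0.94 × 3.4×10⁻⁴ = 0.0147016 m
A Layer 2: 700 × 0.72 × 1.9×10⁻⁴ = 0.09576 m
A Layer 3: 1.6×10⁻⁴ × 0.15 × 1500 = 0.03600 m
A total: 0.1464616 m
B 1.5×10⁻⁴ × 300 × 0.46 = 0.02070 m
B Layer 2: 1×10⁻⁴ × 0.17 × 750 = 0.01275 m
B total: 0.03345 m
Difference: 0.1464616 − 0.03345 = 0.1130116 m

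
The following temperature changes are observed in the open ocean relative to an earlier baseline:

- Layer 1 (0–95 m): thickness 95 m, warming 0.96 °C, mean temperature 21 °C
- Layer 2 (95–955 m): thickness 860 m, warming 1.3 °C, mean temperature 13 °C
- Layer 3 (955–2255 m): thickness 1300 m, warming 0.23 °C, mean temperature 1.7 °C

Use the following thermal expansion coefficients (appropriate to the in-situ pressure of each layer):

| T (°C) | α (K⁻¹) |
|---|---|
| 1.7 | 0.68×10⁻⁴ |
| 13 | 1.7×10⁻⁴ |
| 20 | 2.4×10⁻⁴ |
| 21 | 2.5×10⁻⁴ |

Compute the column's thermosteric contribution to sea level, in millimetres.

about 233 mm

Layer 1 at 21 °C → α = 2.5×10⁻⁴ K⁻¹
Layer 2 at 13 °C → α = 1.7×10⁻⁴ K⁻¹
Layer 3 at 1.7 °C → α = 0.68×10⁻⁴ K⁻¹
0.96 × 2.5×10⁻⁴ × 95 = 0.02280 m
Layer 2: 1.3 × 1.7×10⁻⁴ × 860 = 0.19006 m
1300 × 0.68×10⁻⁴ × 0.23 = 0.020332 m
Δh = 0.02280 + 0.19006 + 0.020332 = 0.233192 m ≈ 233 mm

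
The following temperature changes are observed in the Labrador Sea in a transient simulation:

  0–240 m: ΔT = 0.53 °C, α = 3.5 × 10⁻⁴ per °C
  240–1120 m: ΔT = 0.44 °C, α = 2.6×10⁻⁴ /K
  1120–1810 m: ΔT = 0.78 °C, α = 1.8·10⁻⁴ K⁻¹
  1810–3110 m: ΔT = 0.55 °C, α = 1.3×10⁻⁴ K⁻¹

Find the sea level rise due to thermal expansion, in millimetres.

3.5×10⁻⁴ × 240 × 0.53 = 0.04452 m
0.44 × 880 × 2.6×10⁻⁴ = 0.100672 m
690 × 0.78 × 1.8×10⁻⁴ = 0.096876 m
1.3×10⁻⁴ × 0.55 × 1300 = 0.09295 m
Δh = 0.04452 + 0.100672 + 0.096876 + 0.09295 = 0.335018 m ≈ 335 mm

335 mm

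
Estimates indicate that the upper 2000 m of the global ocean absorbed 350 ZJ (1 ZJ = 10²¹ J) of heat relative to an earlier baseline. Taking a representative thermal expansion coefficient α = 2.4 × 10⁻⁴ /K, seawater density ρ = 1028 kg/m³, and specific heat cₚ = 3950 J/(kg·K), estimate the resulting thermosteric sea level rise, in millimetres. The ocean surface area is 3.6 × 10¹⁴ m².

Per unit area: Q = 350×10²¹ / (3.6×10¹⁴) ≈ 9.722×10⁸ J/m²
Δh = αQ/(ρcₚ) = 2.4×10⁻⁴ × 9.722×10⁸ / (1028 × 3950) ≈ 0.057461 m

about 57.5 mm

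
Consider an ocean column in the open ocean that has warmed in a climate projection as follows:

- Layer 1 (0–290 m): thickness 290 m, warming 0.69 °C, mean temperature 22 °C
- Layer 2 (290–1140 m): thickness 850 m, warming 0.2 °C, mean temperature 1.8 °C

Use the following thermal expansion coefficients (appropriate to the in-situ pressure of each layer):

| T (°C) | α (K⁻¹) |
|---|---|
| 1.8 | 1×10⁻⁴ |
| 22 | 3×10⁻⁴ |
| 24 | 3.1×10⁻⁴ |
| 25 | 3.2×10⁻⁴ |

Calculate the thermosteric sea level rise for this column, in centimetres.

Layer 1 at 22 °C → α = 3×10⁻⁴ K⁻¹
Layer 2 at 1.8 °C → α = 1×10⁻⁴ K⁻¹
Layer 1: 0.69 × 290 × 3×10⁻⁴ = 0.06003 m
Layer 2: 1×10⁻⁴ × 0.2 × 850 = 0.01700 m
Δh = 0.06003 + 0.01700 = 0.07703 m

7.70 cm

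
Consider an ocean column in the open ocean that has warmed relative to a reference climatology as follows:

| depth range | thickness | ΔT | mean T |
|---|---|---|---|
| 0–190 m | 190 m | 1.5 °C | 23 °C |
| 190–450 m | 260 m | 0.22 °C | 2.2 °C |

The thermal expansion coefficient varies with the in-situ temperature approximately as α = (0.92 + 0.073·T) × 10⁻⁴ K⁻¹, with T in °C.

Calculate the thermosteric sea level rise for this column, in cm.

Δh ≈ 8.03 cm

Layer 1: α = (0.92 + 0.073×23)×10⁻⁴ = 2.599×10⁻⁴ K⁻¹
Layer 2: α = (0.92 + 0.073×2.2)×10⁻⁴ = 1.0806×10⁻⁴ K⁻¹
2.599×10⁻⁴ × 1.5 × 190 = 0.0740715 m
Layer 2: 260 × 0.22 × 1.0806×10⁻⁴ = 0.006181032 m
Δh = 0.0740715 + 0.006181032 = 0.080252532 m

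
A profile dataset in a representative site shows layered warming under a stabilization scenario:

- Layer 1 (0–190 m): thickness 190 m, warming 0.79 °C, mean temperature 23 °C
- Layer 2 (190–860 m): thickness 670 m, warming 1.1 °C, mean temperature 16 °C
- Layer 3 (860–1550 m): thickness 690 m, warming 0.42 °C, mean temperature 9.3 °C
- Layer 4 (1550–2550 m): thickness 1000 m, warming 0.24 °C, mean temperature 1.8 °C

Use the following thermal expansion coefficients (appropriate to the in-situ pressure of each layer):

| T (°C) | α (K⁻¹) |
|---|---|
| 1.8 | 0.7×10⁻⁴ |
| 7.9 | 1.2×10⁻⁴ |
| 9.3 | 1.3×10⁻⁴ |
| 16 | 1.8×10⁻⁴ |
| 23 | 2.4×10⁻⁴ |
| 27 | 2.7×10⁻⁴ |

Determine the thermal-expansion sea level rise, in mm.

223 mm of thermosteric rise

Layer 1 at 23 °C → α = 2.4×10⁻⁴ K⁻¹
Layer 2 at 16 °C → α = 1.8×10⁻⁴ K⁻¹
Layer 3 at 9.3 °C → α = 1.3×10⁻⁴ K⁻¹
Layer 4 at 1.8 °C → α = 0.7×10⁻⁴ K⁻¹
Layer 1: 190 × 2.4×10⁻⁴ × 0.79 = 0.036024 m
670 × 1.8×10⁻⁴ × 1.1 = 0.13266 m
Layer 3: 0.42 × 690 × 1.3×10⁻⁴ = 0.037674 m
Layer 4: 0.7×10⁻⁴ × 0.24 × 1000 = 0.01680 m
Δh = 0.036024 + 0.13266 + 0.037674 + 0.01680 = 0.223158 m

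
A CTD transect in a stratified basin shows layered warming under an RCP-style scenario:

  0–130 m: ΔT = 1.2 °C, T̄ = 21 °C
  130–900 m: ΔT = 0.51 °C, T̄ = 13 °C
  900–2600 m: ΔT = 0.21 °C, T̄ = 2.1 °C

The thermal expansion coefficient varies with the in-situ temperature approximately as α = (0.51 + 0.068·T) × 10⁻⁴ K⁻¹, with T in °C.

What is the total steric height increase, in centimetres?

Layer 1: α = (0.51 + 0.068×21)×10⁻⁴ = 1.938×10⁻⁴ K⁻¹
Layer 2: α = (0.51 + 0.068×13)×10⁻⁴ = 1.394×10⁻⁴ K⁻¹
Layer 3: α = (0.51 + 0.068×2.1)×10⁻⁴ = 0.6528×10⁻⁴ K⁻¹
0–130 m: 1.2 × 1.938×10⁻⁴ × 130 = 0.0302328 m
Layer 2: 0.51 × 1.394×10⁻⁴ × 770 = 0.05474238 m
Layer 3: 1700 × 0.6528×10⁻⁴ × 0.21 = 0.02330496 m
Δh = 0.0302328 + 0.05474238 + 0.02330496 = 0.10828014 m

Δh = 10.8 cm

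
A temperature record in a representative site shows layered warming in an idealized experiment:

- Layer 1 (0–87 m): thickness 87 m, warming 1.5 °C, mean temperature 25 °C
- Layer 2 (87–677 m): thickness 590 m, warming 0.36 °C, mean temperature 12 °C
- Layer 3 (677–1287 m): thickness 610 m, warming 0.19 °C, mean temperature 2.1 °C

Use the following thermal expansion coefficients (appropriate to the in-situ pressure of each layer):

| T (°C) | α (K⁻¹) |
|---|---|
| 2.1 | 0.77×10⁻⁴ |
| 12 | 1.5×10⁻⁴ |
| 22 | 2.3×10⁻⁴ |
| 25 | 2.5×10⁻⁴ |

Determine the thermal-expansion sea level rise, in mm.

Layer 1 at 25 °C → α = 2.5×10⁻⁴ K⁻¹
Layer 2 at 12 °C → α = 1.5×10⁻⁴ K⁻¹
Layer 3 at 2.1 °C → α = 0.77×10⁻⁴ K⁻¹
Layer 1: 1.5 × 2.5×10⁻⁴ × 87 = 0.032625 m
Layer 2: 0.36 × 590 × 1.5×10⁻⁴ = 0.03186 m
0.19 × 0.77×10⁻⁴ × 610 = 0.0089243 m
Δh = 0.032625 + 0.03186 + 0.0089243 = 0.0734093 m

73.4 mm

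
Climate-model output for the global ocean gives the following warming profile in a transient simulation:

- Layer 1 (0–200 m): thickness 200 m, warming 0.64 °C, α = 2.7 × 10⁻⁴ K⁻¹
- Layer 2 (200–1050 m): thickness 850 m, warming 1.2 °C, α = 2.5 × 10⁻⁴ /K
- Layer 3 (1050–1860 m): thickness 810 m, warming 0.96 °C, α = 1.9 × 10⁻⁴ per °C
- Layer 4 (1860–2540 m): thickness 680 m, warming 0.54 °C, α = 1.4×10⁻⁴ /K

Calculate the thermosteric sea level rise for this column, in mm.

Δh = 489 mm

Layer 1: 0.64 × 2.7×10⁻⁴ × 200 = 0.03456 m
Layer 2: 850 × 2.5×10⁻⁴ × 1.2 = 0.25500 m
1050–1860 m: 0.96 × 810 × 1.9×10⁻⁴ = 0.147744 m
Layer 4: 680 × 0.54 × 1.4×10⁻⁴ = 0.051408 m
Δh = 0.03456 + 0.25500 + 0.147744 + 0.051408 = 0.488712 m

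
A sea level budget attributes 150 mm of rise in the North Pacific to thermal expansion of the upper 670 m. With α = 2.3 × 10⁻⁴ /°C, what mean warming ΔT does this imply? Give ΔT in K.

ΔT = Δh/(αH) = 0.15 / (2.3×10⁻⁴ × 670) ≈ 0.9734 K

about 0.973 K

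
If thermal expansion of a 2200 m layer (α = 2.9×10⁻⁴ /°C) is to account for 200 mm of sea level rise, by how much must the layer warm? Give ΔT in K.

about 0.31 K

ΔT = Δh/(αH) = 0.2 / (2.9×10⁻⁴ × 2200) ≈ 0.3135 K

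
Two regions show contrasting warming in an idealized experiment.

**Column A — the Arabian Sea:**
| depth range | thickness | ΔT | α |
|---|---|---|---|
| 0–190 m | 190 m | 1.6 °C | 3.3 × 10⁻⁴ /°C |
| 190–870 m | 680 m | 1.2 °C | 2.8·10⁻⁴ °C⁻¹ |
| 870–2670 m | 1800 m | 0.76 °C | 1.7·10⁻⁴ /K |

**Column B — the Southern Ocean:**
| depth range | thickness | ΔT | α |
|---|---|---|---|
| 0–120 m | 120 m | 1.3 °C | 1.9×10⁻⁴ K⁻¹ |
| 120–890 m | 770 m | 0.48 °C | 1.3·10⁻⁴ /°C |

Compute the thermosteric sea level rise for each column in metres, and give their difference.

Δh_A ≈ 0.561 m, Δh_B ≈ 0.0777 m; difference ≈ 0.484 m

A Layer 1: 3.3×10⁻⁴ × 1.6 × 190 = 0.10032 m
A 2.8×10⁻⁴ × 680 × 1.2 = 0.22848 m
A Layer 3: 1.7×10⁻⁴ × 0.76 × 1800 = 0.23256 m
A total: 0.56136 m
B Layer 1: 1.3 × 1.9×10⁻⁴ × 120 = 0.02964 m
B 120–890 m: 0.48 × 770 × 1.3×10⁻⁴ = 0.048048 m
B total: 0.077688 m
Difference: 0.56136 − 0.077688 = 0.483672 m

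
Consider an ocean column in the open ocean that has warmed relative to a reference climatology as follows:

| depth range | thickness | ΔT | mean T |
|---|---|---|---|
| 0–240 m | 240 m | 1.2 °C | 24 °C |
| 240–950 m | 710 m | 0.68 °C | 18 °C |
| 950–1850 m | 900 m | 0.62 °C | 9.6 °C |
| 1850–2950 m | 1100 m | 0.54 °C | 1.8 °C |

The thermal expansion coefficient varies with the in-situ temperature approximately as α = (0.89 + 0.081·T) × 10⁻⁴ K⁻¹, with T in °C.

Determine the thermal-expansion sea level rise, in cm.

35.0 cm

Layer 1: α = (0.89 + 0.081×24)×10⁻⁴ = 2.834×10⁻⁴ K⁻¹
Layer 2: α = (0.89 + 0.081×18)×10⁻⁴ = 2.348×10⁻⁴ K⁻¹
Layer 3: α = (0.89 + 0.081×9.6)×10⁻⁴ = 1.6676×10⁻⁴ K⁻¹
Layer 4: α = (0.89 + 0.081×1.8)×10⁻⁴ = 1.0358×10⁻⁴ K⁻¹
2.834×10⁻⁴ × 1.2 × 240 = 0.0816192 m
240–950 m: 710 × 2.348×10⁻⁴ × 0.68 = 0.11336144 m
950–1850 m: 1.6676×10⁻⁴ × 0.62 × 900 = 0.09305208 m
1100 × 1.0358×10⁻⁴ × 0.54 = 0.06152652 m
Δh = 0.0816192 + 0.11336144 + 0.09305208 + 0.06152652 = 0.34955924 m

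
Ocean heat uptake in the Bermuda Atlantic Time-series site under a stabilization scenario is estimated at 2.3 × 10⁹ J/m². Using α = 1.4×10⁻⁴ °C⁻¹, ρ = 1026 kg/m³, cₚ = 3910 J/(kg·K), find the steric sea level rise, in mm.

Δh = αQ/(ρcₚ) = 1.4×10⁻⁴ × 2.3×10⁹ / (1026 × 3910) ≈ 0.080266 m

about 80.3 mm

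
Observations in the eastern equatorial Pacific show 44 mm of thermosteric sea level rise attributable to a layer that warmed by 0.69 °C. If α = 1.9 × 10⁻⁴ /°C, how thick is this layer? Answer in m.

about 336 m

H = Δh/(αΔT) = 0.044 / (1.9×10⁻⁴ × 0.69) ≈ 335.6 m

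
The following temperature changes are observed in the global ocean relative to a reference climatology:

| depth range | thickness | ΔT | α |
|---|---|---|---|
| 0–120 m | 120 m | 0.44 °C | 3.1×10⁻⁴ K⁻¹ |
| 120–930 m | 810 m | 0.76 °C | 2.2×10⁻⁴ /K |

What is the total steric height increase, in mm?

0–120 m: 120 × 3.1×10⁻⁴ × 0.44 = 0.016368 m
120–930 m: 0.76 × 2.2×10⁻⁴ × 810 = 0.135432 m
Δh = 0.016368 + 0.135432 = 0.15180 m ≈ 152 mm

Δh = 152 mm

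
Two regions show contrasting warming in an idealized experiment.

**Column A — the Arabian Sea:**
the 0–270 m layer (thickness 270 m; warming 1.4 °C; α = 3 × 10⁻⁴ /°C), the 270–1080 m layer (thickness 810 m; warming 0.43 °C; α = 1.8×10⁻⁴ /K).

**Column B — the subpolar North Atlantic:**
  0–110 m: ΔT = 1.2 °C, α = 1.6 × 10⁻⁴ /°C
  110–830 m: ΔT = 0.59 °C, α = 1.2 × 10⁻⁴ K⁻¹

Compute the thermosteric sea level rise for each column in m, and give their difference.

Δh_A ≈ 0.176 m, Δh_B ≈ 0.0721 m; difference ≈ 0.104 m

A 1.4 × 270 × 3×10⁻⁴ = 0.11340 m
A Layer 2: 1.8×10⁻⁴ × 0.43 × 810 = 0.062694 m
A total: 0.176094 m
B Layer 1: 1.6×10⁻⁴ × 110 × 1.2 = 0.02112 m
B 110–830 m: 720 × 1.2×10⁻⁴ × 0.59 = 0.050976 m
B total: 0.072096 m
Difference: 0.176094 − 0.072096 = 0.103998 m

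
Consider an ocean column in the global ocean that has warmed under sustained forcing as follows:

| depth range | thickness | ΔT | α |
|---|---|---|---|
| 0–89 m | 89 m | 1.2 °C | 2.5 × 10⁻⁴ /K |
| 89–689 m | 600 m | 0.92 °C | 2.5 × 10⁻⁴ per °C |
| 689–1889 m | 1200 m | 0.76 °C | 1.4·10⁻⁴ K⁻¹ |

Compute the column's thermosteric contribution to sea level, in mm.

292 mm

Layer 1: 89 × 2.5×10⁻⁴ × 1.2 = 0.02670 m
Layer 2: 0.92 × 2.5×10⁻⁴ × 600 = 0.13800 m
Layer 3: 1200 × 1.4×10⁻⁴ × 0.76 = 0.12768 m
Δh = 0.02670 + 0.13800 + 0.12768 = 0.29238 m ≈ 292 mm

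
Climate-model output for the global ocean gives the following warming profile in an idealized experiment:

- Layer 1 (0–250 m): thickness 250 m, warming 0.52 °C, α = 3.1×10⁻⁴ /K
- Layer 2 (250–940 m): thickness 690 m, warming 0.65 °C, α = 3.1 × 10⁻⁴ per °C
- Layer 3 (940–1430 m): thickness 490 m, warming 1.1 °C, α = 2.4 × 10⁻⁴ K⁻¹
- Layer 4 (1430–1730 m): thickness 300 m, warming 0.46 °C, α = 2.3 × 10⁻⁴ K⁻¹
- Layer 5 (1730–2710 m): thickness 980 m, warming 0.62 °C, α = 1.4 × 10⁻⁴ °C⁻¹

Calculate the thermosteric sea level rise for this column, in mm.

Δh = 430 mm

0–250 m: 250 × 3.1×10⁻⁴ × 0.52 = 0.04030 m
690 × 3.1×10⁻⁴ × 0.65 = 0.139035 m
Layer 3: 1.1 × 2.4×10⁻⁴ × 490 = 0.12936 m
0.46 × 2.3×10⁻⁴ × 300 = 0.03174 m
1.4×10⁻⁴ × 980 × 0.62 = 0.085064 m
Δh = 0.04030 + 0.139035 + 0.12936 + 0.03174 + 0.085064 = 0.425499 m ≈ 430 mm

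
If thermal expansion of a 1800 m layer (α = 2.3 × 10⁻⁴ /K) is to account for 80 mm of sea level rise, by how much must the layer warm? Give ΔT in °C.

ΔT = Δh/(αH) = 0.08 / (2.3×10⁻⁴ × 1800) ≈ 0.1932 °C

0.193 °C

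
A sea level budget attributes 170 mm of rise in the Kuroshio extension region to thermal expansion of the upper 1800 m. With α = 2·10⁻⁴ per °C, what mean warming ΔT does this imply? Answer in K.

0.47 K

ΔT = Δh/(αH) = 0.17 / (2×10⁻⁴ × 1800) ≈ 0.4722 K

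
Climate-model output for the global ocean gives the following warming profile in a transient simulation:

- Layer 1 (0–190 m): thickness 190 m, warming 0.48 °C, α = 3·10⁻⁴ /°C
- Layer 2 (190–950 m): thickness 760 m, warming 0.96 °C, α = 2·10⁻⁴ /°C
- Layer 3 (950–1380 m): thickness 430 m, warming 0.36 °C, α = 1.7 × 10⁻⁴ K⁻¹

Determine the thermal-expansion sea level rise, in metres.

0.200 m of thermosteric rise

190 × 0.48 × 3×10⁻⁴ = 0.02736 m
Layer 2: 2×10⁻⁴ × 0.96 × 760 = 0.14592 m
950–1380 m: 0.36 × 430 × 1.7×10⁻⁴ = 0.026316 m
Δh = 0.02736 + 0.14592 + 0.026316 = 0.199596 m ≈ 0.200 m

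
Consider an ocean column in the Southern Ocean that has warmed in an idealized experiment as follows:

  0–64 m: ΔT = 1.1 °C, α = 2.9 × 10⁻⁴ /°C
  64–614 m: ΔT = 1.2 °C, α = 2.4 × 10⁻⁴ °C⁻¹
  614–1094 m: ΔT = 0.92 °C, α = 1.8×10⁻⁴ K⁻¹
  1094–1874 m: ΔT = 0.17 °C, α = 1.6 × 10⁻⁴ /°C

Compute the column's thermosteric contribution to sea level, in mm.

1.1 × 2.9×10⁻⁴ × 64 = 0.020416 m
1.2 × 550 × 2.4×10⁻⁴ = 0.15840 m
Layer 3: 0.92 × 480 × 1.8×10⁻⁴ = 0.079488 m
1.6×10⁻⁴ × 780 × 0.17 = 0.021216 m
Δh = 0.020416 + 0.15840 + 0.079488 + 0.021216 = 0.27952 m

280 mm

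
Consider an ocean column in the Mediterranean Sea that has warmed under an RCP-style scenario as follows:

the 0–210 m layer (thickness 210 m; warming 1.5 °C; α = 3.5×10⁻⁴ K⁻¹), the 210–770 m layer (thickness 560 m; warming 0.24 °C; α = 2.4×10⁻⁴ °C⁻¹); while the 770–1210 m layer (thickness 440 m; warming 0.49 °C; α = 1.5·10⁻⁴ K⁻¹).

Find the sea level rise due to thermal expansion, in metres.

about 0.17 m

Layer 1: 1.5 × 3.5×10⁻⁴ × 210 = 0.11025 m
210–770 m: 2.4×10⁻⁴ × 560 × 0.24 = 0.032256 m
Layer 3: 440 × 0.49 × 1.5×10⁻⁴ = 0.03234 m
Δh = 0.11025 + 0.032256 + 0.03234 = 0.174846 m ≈ 0.17 m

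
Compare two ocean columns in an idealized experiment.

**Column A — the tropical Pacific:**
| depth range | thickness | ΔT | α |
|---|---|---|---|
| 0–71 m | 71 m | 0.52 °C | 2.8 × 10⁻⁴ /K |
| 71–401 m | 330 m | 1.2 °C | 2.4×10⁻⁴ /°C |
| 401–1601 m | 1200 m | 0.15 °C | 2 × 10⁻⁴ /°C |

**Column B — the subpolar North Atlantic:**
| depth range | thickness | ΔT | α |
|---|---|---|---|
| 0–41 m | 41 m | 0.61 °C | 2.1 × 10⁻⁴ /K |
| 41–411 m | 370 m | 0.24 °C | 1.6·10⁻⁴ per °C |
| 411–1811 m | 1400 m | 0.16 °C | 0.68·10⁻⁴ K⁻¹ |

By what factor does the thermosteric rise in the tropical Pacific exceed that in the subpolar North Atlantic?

A 2.8×10⁻⁴ × 71 × 0.52 = 0.0103376 m
A 2.4×10⁻⁴ × 1.2 × 330 = 0.09504 m
A Layer 3: 2×10⁻⁴ × 0.15 × 1200 = 0.03600 m
A total: 0.1413776 m
B 0.61 × 2.1×10⁻⁴ × 41 = 0.0052521 m
B 0.24 × 1.6×10⁻⁴ × 370 = 0.014208 m
B Layer 3: 0.16 × 1400 × 0.68×10⁻⁴ = 0.015232 m
B total: 0.0346921 m
Ratio: 0.1413776 / 0.0346921 ≈ 4.075

a factor of 4.08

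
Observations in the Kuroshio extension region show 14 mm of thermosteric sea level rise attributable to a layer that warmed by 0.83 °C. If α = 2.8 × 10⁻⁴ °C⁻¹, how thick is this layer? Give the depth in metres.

H = Δh/(αΔT) = 0.014 / (2.8×10⁻⁴ × 0.83) ≈ 60.24 m

60.2 m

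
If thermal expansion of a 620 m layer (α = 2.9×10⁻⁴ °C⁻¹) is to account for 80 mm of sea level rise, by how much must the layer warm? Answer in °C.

0.44 °C

ΔT = Δh/(αH) = 0.08 / (2.9×10⁻⁴ × 620) ≈ 0.4449 °C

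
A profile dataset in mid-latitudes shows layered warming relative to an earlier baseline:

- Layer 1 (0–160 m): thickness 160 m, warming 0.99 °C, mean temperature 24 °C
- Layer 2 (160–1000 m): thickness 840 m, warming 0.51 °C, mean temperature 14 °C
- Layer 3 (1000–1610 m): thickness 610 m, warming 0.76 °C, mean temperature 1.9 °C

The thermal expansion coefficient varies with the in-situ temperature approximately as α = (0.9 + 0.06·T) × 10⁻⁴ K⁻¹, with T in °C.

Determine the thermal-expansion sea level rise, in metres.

Layer 1: α = (0.9 + 0.06×24)×10⁻⁴ = 2.34×10⁻⁴ K⁻¹
Layer 2: α = (0.9 + 0.06×14)×10⁻⁴ = 1.74×10⁻⁴ K⁻¹
Layer 3: α = (0.9 + 0.06×1.9)×10⁻⁴ = 1.014×10⁻⁴ K⁻¹
0–160 m: 160 × 0.99 × 2.34×10⁻⁴ = 0.0370656 m
Layer 2: 840 × 0.51 × 1.74×10⁻⁴ = 0.0745416 m
1000–1610 m: 0.76 × 610 × 1.014×10⁻⁴ = 0.04700904 m
Δh = 0.0370656 + 0.0745416 + 0.04700904 = 0.15861624 m ≈ 0.159 m

Δh = 0.159 m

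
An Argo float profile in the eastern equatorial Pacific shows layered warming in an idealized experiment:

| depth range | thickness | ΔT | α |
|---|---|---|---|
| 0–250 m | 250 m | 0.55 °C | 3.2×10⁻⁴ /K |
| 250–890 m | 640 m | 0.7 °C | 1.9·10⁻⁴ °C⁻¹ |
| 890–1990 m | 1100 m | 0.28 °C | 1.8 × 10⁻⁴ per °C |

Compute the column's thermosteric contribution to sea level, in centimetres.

0–250 m: 250 × 0.55 × 3.2×10⁻⁴ = 0.04400 m
250–890 m: 640 × 0.7 × 1.9×10⁻⁴ = 0.08512 m
1.8×10⁻⁴ × 0.28 × 1100 = 0.05544 m
Δh = 0.04400 + 0.08512 + 0.05544 = 0.18456 m

about 18 cm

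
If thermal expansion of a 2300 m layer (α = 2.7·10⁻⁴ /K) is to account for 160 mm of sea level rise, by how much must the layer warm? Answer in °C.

ΔT ≈ 0.258 °C

ΔT = Δh/(αH) = 0.16 / (2.7×10⁻⁴ × 2300) ≈ 0.2576 °C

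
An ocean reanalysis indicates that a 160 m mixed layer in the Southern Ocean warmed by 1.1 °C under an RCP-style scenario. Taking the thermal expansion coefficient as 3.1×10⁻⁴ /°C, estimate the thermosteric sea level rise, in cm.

Δh = αΔT·H = 3.1×10⁻⁴ × 1.1 × 160 = 0.05456 m

5.46 cm of thermosteric rise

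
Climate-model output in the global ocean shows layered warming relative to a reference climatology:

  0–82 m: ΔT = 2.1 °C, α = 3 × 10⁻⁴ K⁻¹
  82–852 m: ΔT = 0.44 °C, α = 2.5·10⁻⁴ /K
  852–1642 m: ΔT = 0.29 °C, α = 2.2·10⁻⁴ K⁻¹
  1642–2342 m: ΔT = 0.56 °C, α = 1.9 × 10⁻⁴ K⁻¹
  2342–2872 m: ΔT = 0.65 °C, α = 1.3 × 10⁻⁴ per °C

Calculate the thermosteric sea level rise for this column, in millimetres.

Δh = 310 mm

3×10⁻⁴ × 2.1 × 82 = 0.05166 m
Layer 2: 770 × 0.44 × 2.5×10⁻⁴ = 0.08470 m
Layer 3: 790 × 0.29 × 2.2×10⁻⁴ = 0.050402 m
0.56 × 1.9×10⁻⁴ × 700 = 0.07448 m
2342–2872 m: 530 × 1.3×10⁻⁴ × 0.65 = 0.044785 m
Δh = 0.05166 + 0.08470 + 0.050402 + 0.07448 + 0.044785 = 0.306027 m ≈ 310 mm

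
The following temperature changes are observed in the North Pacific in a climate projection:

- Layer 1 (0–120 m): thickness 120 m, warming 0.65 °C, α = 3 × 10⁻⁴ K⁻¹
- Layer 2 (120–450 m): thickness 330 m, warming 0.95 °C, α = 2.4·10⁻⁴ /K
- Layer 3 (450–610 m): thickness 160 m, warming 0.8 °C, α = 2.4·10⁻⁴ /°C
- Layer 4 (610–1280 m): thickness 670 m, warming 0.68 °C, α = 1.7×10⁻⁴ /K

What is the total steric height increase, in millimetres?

about 207 mm

3×10⁻⁴ × 120 × 0.65 = 0.02340 m
Layer 2: 0.95 × 2.4×10⁻⁴ × 330 = 0.07524 m
450–610 m: 2.4×10⁻⁴ × 160 × 0.8 = 0.03072 m
Layer 4: 1.7×10⁻⁴ × 0.68 × 670 = 0.077452 m
Δh = 0.02340 + 0.07524 + 0.03072 + 0.077452 = 0.206812 m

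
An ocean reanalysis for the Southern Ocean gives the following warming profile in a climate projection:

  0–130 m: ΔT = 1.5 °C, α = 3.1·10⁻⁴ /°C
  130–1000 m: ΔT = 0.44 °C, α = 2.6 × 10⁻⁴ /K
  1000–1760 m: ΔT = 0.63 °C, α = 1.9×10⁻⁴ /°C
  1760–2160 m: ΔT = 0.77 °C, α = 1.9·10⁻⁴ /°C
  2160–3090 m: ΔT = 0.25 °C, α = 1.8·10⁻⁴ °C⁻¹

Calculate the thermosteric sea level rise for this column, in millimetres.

Δh = 351 mm

Layer 1: 3.1×10⁻⁴ × 130 × 1.5 = 0.06045 m
130–1000 m: 870 × 0.44 × 2.6×10⁻⁴ = 0.099528 m
Layer 3: 0.63 × 760 × 1.9×10⁻⁴ = 0.090972 m
1760–2160 m: 0.77 × 400 × 1.9×10⁻⁴ = 0.05852 m
Layer 5: 0.25 × 930 × 1.8×10⁻⁴ = 0.04185 m
Δh = 0.06045 + 0.099528 + 0.090972 + 0.05852 + 0.04185 = 0.35132 m ≈ 351 mm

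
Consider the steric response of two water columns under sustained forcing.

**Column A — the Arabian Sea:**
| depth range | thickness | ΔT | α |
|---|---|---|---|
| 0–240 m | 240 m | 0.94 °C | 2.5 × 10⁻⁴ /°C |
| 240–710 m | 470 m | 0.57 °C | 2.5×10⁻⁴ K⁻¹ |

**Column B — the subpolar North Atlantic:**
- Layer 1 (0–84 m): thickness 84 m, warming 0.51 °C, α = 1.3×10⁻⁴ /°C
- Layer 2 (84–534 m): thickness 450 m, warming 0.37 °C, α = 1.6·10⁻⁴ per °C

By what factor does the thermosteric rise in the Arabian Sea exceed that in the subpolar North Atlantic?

A 2.5×10⁻⁴ × 240 × 0.94 = 0.05640 m
A 240–710 m: 470 × 0.57 × 2.5×10⁻⁴ = 0.066975 m
A total: 0.123375 m
B Layer 1: 84 × 0.51 × 1.3×10⁻⁴ = 0.0055692 m
B 84–534 m: 450 × 0.37 × 1.6×10⁻⁴ = 0.02664 m
B total: 0.0322092 m
Ratio: 0.123375 / 0.0322092 ≈ 3.830

a factor of 3.83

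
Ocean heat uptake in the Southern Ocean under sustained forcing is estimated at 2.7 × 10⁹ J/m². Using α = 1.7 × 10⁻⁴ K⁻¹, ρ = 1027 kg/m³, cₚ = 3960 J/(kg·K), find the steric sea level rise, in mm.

Δh = αQ/(ρcₚ) = 1.7×10⁻⁴ × 2.7×10⁹ / (1027 × 3960) ≈ 0.11286 m

113 mm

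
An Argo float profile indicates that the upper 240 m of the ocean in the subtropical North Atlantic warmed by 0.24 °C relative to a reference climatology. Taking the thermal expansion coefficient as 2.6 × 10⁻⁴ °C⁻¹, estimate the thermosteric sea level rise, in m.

Δh = αΔT·H = 2.6×10⁻⁴ × 0.24 × 240 = 0.014976 m

Δh = 0.0150 m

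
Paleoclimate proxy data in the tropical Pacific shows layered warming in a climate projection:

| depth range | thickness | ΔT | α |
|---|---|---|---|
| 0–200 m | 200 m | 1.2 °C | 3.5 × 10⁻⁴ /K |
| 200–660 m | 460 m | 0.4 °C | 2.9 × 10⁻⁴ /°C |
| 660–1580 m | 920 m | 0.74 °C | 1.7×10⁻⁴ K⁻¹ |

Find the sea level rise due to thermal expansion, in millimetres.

0–200 m: 3.5×10⁻⁴ × 200 × 1.2 = 0.08400 m
200–660 m: 2.9×10⁻⁴ × 0.4 × 460 = 0.05336 m
Layer 3: 920 × 0.74 × 1.7×10⁻⁴ = 0.115736 m
Δh = 0.08400 + 0.05336 + 0.115736 = 0.253096 m

Δh ≈ 253 mm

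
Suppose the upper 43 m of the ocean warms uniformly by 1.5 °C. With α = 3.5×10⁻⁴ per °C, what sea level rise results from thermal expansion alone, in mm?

Δh = αΔT·H = 3.5×10⁻⁴ × 1.5 × 43 = 0.022575 m

Δh = 23 mm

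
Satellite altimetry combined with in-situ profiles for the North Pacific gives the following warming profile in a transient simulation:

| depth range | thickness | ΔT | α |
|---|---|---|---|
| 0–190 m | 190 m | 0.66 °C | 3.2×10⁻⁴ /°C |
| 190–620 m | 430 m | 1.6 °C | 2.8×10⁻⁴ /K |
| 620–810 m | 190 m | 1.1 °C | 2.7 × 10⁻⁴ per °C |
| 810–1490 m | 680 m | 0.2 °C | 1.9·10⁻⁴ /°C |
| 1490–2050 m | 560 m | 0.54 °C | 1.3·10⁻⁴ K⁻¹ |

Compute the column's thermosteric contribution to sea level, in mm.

3.2×10⁻⁴ × 190 × 0.66 = 0.040128 m
190–620 m: 2.8×10⁻⁴ × 1.6 × 430 = 0.19264 m
Layer 3: 190 × 2.7×10⁻⁴ × 1.1 = 0.05643 m
810–1490 m: 0.2 × 680 × 1.9×10⁻⁴ = 0.02584 m
Layer 5: 0.54 × 1.3×10⁻⁴ × 560 = 0.039312 m
Δh = 0.040128 + 0.19264 + 0.05643 + 0.02584 + 0.039312 = 0.35435 m

Δh ≈ 350 mm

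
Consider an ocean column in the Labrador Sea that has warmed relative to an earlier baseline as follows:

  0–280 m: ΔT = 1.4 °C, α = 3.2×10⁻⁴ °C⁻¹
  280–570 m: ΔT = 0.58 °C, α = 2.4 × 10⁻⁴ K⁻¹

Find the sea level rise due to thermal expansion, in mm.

Layer 1: 1.4 × 3.2×10⁻⁴ × 280 = 0.12544 m
280–570 m: 0.58 × 290 × 2.4×10⁻⁴ = 0.040368 m
Δh = 0.12544 + 0.040368 = 0.165808 m ≈ 170 mm

Δh = 170 mm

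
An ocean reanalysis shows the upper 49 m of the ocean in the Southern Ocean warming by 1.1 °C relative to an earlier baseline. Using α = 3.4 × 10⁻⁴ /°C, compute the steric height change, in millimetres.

18 mm

Δh = αΔT·H = 3.4×10⁻⁴ × 1.1 × 49 = 0.018326 m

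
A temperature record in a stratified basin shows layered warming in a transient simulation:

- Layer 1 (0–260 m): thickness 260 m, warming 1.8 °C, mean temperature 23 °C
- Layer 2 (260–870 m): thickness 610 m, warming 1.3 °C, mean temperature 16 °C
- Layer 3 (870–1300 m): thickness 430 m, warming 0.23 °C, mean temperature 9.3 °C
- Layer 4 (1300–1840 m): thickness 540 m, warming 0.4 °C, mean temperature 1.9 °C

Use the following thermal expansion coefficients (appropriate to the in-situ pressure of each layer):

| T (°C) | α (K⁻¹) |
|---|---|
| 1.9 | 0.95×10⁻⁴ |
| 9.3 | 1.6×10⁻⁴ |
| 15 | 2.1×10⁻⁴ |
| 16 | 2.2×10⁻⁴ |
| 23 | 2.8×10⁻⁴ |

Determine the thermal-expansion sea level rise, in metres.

Δh ≈ 0.34 m

Layer 1 at 23 °C → α = 2.8×10⁻⁴ K⁻¹
Layer 2 at 16 °C → α = 2.2×10⁻⁴ K⁻¹
Layer 3 at 9.3 °C → α = 1.6×10⁻⁴ K⁻¹
Layer 4 at 1.9 °C → α = 0.95×10⁻⁴ K⁻¹
2.8×10⁻⁴ × 1.8 × 260 = 0.13104 m
Layer 2: 610 × 2.2×10⁻⁴ × 1.3 = 0.17446 m
430 × 0.23 × 1.6×10⁻⁴ = 0.015824 m
Layer 4: 0.4 × 540 × 0.95×10⁻⁴ = 0.02052 m
Δh = 0.13104 + 0.17446 + 0.015824 + 0.02052 = 0.341844 m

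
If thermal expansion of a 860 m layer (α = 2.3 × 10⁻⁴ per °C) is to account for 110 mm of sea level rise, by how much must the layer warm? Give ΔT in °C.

0.556 °C

ΔT = Δh/(αH) = 0.11 / (2.3×10⁻⁴ × 860) ≈ 0.5561 °C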